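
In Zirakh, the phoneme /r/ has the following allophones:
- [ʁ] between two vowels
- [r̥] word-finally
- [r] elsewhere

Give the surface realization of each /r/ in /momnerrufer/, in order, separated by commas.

[r], [r], [r̥]

Occurrence 1 (position 6): no conditioning environment matches → elsewhere allophone [r].
Occurrence 2 (position 7): no conditioning environment matches → elsewhere allophone [r].
Occurrence 3 (position 11): word-finally → [r̥].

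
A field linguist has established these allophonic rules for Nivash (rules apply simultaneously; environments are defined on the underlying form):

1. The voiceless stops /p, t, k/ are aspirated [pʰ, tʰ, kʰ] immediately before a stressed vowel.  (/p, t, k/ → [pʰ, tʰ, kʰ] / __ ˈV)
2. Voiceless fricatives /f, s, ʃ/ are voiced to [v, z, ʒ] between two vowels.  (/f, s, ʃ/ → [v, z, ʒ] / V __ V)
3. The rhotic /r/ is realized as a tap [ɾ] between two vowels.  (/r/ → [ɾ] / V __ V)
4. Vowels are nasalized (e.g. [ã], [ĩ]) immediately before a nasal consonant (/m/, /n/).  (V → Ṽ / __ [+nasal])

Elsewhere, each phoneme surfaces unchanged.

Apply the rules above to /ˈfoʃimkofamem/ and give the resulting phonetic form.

[ˈfoʒĩmkovãmẽm]

/f/ (word-initial) fails the environment for rule 2, so it stays [f].
/o/ (between /f/ and /ʃ/) fails the environment for rule 4, so it stays [o].
/ʃ/ meets the environment for rule 2 (between two vowels) → [ʒ].
Rule 4 applies to /i/ (between /ʃ/ and /m/: before a nasal consonant) → [ĩ].
/m/ (between /i/ and /k/) is unaffected → [m].
/k/ (between /m/ and /o/) is in the target of rule 1 but the environment (immediately before a stressed vowel) is not met → [k].
/o/ (between /k/ and /f/) is in the target of rule 4 but the environment (before a nasal consonant) is not met → [o].
/f/ (between /o/ and /a/) occurs between two vowels → [v] by rule 2.
/a/ (between /f/ and /m/) occurs before a nasal consonant → [ã] by rule 4.
/m/ — not in any rule's target class → [m].
/e/ (between /m/ and /m/): before a nasal consonant, so rule 4 applies → [ẽ].
/m/ stays [m].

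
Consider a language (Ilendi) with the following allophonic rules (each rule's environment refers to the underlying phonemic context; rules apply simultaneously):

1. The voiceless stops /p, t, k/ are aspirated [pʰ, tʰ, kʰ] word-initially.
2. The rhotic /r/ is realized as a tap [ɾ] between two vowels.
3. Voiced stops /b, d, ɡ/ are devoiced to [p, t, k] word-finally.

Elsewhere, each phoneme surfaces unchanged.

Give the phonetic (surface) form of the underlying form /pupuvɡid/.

/p/ — word-initial, word-initially — surfaces as [pʰ] (rule 1).
/p/ (between /u/ and /u/) fails the environment for rule 1, so it stays [p].
/ɡ/ — between /v/ and /i/; rule 3 does not apply here → [ɡ].
/d/ (word-final): word-finally, so rule 3 applies → [t].

[pʰupuvɡit]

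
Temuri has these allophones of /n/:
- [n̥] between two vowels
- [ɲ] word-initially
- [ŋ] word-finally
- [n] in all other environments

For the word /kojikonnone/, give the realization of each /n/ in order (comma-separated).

Occurrence 1 (position 7): no conditioning environment matches → elsewhere allophone [n].
Occurrence 2 (position 8): no conditioning environment matches → elsewhere allophone [n].
Occurrence 3 (position 10): between two vowels → [n̥].

[n], [n], [n̥]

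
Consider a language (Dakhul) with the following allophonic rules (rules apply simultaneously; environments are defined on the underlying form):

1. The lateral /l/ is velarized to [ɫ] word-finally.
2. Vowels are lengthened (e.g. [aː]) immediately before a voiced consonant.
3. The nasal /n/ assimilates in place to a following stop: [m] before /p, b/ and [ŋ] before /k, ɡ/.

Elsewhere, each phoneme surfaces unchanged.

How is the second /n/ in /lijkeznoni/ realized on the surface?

[n]

/n/ (between /o/ and /i/) is in the target of rule 3 but the environment (before a labial or velar stop) is not met → [n].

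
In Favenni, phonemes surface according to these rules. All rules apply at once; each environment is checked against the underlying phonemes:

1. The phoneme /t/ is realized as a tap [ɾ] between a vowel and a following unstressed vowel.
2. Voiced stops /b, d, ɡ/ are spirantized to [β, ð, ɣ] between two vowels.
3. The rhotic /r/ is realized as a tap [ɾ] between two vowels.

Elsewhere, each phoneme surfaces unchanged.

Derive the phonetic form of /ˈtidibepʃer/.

/t/ (word-initial): rule 1 targets it, but not between a vowel and a following unstressed vowel → unchanged [t].
/i/ — not in any rule's target class → [i].
/d/ — between /i/ and /i/, between two vowels — surfaces as [ð] (rule 2).
/i/ stays [i].
/b/ meets the environment for rule 2 (between two vowels) → [β].
/e/ stays [e].
/p/ (between /e/ and /ʃ/) is unaffected → [p].
/ʃ/ (between /p/ and /e/) is unaffected → [ʃ].
/e/ (between /ʃ/ and /r/) is unaffected → [e].
/r/ — word-final; rule 3 does not apply here → [r].

[ˈtiðiβepʃer]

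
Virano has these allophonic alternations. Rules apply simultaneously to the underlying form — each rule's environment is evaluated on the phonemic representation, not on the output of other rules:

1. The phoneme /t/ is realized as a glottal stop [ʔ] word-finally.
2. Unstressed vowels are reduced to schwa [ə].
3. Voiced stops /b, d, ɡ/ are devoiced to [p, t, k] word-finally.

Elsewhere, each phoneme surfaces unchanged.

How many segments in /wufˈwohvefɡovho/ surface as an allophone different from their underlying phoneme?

4

Segments that undergo a rule: /u/ → [ə] (rule 2); /e/ → [ə] (rule 2); /o/ → [ə] (rule 2); /o/ → [ə] (rule 2).
All other segments surface unchanged.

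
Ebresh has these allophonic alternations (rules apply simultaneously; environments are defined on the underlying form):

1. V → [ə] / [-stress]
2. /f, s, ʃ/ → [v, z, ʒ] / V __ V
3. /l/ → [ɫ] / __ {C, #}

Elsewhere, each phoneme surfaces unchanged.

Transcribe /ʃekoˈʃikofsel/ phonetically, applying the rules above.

[ʃəkəˈʒikəfsəɫ]

/ʃ/ — word-initial; rule 2 does not apply here → [ʃ].
Rule 1 applies to /e/ (between /ʃ/ and /k/: in an unstressed syllable) → [ə].
/k/ stays [k].
Rule 1 applies to /o/ (between /k/ and /ʃ/: in an unstressed syllable) → [ə].
/ʃ/ (between /o/ and /i/) occurs between two vowels → [ʒ] by rule 2.
/i/ (between /ʃ/ and /k/): rule 1 targets it, but not in an unstressed syllable → unchanged [i].
/k/ (between /i/ and /o/): no rule targets it → [k].
/o/ (between /k/ and /f/): in an unstressed syllable, so rule 1 applies → [ə].
/f/ (between /o/ and /s/): rule 2 targets it, but not between two vowels → unchanged [f].
/s/ (between /f/ and /e/) is in the target of rule 2 but the environment (between two vowels) is not met → [s].
/e/ meets the environment for rule 1 (in an unstressed syllable) → [ə].
Rule 3 applies to /l/ (word-final: word-finally or immediately before a consonant) → [ɫ].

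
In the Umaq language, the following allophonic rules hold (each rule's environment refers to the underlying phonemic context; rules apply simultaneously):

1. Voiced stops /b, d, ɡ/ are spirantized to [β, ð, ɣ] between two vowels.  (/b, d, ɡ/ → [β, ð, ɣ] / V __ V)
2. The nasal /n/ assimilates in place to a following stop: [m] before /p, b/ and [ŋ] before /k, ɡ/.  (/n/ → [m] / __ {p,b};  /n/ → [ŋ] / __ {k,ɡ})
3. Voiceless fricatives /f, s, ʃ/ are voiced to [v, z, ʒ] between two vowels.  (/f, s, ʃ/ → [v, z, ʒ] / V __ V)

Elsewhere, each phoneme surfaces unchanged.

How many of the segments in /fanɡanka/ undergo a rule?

2

Segments that undergo a rule: /n/ → [ŋ] (rule 2); /n/ → [ŋ] (rule 2).
All other segments surface unchanged.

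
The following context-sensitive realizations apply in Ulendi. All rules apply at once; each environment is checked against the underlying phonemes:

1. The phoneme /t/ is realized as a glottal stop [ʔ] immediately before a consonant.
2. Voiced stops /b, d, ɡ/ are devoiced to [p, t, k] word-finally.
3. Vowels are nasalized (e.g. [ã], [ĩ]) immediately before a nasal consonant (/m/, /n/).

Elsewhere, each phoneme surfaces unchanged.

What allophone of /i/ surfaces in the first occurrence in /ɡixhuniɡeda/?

/i/ (between /ɡ/ and /x/): rule 3 targets it, but not before a nasal consonant → unchanged [i].

[i]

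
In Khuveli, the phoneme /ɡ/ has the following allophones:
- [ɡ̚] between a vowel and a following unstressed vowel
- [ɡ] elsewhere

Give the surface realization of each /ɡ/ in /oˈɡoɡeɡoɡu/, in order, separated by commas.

[ɡ], [ɡ̚], [ɡ̚], [ɡ̚]

Occurrence 1 (position 2): no conditioning environment matches → elsewhere allophone [ɡ].
Occurrence 2 (position 4): between a vowel and a following unstressed vowel → [ɡ̚].
Occurrence 3 (position 6): between a vowel and a following unstressed vowel → [ɡ̚].
Occurrence 4 (position 8): between a vowel and a following unstressed vowel → [ɡ̚].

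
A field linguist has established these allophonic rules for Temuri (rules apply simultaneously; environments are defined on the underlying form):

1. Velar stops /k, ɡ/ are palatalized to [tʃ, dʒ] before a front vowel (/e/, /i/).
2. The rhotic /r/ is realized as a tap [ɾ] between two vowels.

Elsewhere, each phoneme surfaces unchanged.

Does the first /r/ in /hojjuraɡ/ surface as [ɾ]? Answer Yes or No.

Yes

/r/ meets the environment for rule 2 (between two vowels) → [ɾ].
The actual realization is [ɾ], which matches [ɾ].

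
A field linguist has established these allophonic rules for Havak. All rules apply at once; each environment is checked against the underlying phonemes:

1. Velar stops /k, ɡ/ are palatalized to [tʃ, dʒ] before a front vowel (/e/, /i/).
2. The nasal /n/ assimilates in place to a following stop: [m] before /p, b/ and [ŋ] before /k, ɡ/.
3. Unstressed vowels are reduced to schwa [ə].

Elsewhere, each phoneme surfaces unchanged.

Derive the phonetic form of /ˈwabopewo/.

/w/ stays [w].
/a/ (between /w/ and /b/) is in the target of rule 3 but the environment (in an unstressed syllable) is not met → [a].
/b/ (between /a/ and /o/): no rule targets it → [b].
/o/ — between /b/ and /p/, in an unstressed syllable — surfaces as [ə] (rule 3).
/p/ stays [p].
/e/ (between /p/ and /w/) occurs in an unstressed syllable → [ə] by rule 3.
/w/ — not in any rule's target class → [w].
Rule 3 applies to /o/ (word-final: in an unstressed syllable) → [ə].

[ˈwabəpəwə]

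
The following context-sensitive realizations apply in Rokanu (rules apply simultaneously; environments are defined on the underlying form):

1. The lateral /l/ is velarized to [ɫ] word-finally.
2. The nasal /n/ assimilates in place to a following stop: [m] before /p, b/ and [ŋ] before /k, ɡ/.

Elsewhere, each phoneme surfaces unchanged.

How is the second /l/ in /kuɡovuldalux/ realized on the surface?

/l/ (between /a/ and /u/) is in the target of rule 1 but the environment (word-finally) is not met → [l].

[l]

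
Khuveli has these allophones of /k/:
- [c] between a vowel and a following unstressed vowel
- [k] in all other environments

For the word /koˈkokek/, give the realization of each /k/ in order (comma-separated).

[k], [k], [c], [k]

Occurrence 1 (position 1): no conditioning environment matches → elsewhere allophone [k].
Occurrence 2 (position 3): no conditioning environment matches → elsewhere allophone [k].
Occurrence 3 (position 5): between a vowel and a following unstressed vowel → [c].
Occurrence 4 (position 7): no conditioning environment matches → elsewhere allophone [k].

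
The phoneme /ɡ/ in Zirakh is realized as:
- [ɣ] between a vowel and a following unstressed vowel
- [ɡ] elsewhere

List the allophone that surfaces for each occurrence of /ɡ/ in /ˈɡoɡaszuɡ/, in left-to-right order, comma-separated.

Occurrence 1 (position 1): no conditioning environment matches → elsewhere allophone [ɡ].
Occurrence 2 (position 3): between a vowel and a following unstressed vowel → [ɣ].
Occurrence 3 (position 8): no conditioning environment matches → elsewhere allophone [ɡ].

[ɡ], [ɣ], [ɡ]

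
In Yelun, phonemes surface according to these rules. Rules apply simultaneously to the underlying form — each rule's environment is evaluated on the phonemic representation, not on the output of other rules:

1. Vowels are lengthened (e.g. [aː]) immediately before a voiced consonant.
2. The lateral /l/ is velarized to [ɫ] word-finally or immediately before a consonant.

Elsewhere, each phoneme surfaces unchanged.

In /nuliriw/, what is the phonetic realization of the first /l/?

/l/ (between /u/ and /i/) is in the target of rule 2 but the environment (word-finally or immediately before a consonant) is not met → [l].

[l]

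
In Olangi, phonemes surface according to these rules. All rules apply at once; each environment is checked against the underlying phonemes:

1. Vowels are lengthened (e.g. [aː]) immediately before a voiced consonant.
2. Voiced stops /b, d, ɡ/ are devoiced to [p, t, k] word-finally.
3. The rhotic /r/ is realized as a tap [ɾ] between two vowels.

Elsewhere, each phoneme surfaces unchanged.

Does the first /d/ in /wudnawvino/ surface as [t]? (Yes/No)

No

/d/ — between /u/ and /n/; rule 2 does not apply here → [d].
The actual realization is [d], not [t].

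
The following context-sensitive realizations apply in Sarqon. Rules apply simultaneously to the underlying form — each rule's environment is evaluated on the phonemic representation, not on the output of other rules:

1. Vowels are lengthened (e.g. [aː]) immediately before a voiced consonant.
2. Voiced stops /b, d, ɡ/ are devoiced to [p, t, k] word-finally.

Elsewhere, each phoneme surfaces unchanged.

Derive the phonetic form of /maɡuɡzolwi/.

[maːɡuːɡzoːlwi]

/m/ (word-initial): no rule targets it → [m].
/a/ (between /m/ and /ɡ/): before a voiced consonant, so rule 1 applies → [aː].
/ɡ/ (between /a/ and /u/) fails the environment for rule 2, so it stays [ɡ].
Rule 1 applies to /u/ (between /ɡ/ and /ɡ/: before a voiced consonant) → [uː].
/ɡ/ (between /u/ and /z/) fails the environment for rule 2, so it stays [ɡ].
/z/ — not in any rule's target class → [z].
Rule 1 applies to /o/ (between /z/ and /l/: before a voiced consonant) → [oː].
/l/ stays [l].
/w/ — not in any rule's target class → [w].
/i/ (word-final) is in the target of rule 1 but the environment (before a voiced consonant) is not met → [i].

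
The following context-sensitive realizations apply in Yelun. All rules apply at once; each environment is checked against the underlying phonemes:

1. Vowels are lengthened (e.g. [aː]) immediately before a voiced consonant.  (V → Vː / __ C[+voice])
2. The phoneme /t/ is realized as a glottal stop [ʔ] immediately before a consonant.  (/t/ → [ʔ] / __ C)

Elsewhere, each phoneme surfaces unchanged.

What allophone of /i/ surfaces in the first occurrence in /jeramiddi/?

/i/ meets the environment for rule 1 (before a voiced consonant) → [iː].

[iː]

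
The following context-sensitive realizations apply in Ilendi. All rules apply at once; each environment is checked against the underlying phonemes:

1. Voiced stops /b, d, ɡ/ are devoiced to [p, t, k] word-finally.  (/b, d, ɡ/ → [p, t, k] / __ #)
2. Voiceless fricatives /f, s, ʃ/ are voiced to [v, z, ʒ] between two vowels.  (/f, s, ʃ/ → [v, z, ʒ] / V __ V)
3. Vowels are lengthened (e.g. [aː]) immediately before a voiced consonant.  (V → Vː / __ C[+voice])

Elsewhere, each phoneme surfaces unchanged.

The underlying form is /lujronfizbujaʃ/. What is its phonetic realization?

/l/ — not in any rule's target class → [l].
/u/ — between /l/ and /j/, before a voiced consonant — surfaces as [uː] (rule 3).
/j/ stays [j].
/r/ (between /j/ and /o/) is unaffected → [r].
/o/ (between /r/ and /n/): before a voiced consonant, so rule 3 applies → [oː].
/n/ — not in any rule's target class → [n].
/f/ — between /n/ and /i/; rule 2 does not apply here → [f].
/i/ (between /f/ and /z/) occurs before a voiced consonant → [iː] by rule 3.
/z/ (between /i/ and /b/) is unaffected → [z].
/b/ (between /z/ and /u/): rule 1 targets it, but not word-finally → unchanged [b].
/u/ (between /b/ and /j/) occurs before a voiced consonant → [uː] by rule 3.
/j/ (between /u/ and /a/): no rule targets it → [j].
/a/ — between /j/ and /ʃ/; rule 3 does not apply here → [a].
/ʃ/ — word-final; rule 2 does not apply here → [ʃ].

[luːjroːnfiːzbuːjaʃ]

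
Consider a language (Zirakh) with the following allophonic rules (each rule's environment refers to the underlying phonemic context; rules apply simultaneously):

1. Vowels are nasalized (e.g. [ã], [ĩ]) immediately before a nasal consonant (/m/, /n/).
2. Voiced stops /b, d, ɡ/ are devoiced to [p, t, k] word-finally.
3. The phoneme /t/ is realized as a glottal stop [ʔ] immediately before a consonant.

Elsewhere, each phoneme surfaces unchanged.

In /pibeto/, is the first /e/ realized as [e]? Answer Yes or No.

/e/ (between /b/ and /t/) fails the environment for rule 1, so it stays [e].
The actual realization is [e], which matches [e].

Yes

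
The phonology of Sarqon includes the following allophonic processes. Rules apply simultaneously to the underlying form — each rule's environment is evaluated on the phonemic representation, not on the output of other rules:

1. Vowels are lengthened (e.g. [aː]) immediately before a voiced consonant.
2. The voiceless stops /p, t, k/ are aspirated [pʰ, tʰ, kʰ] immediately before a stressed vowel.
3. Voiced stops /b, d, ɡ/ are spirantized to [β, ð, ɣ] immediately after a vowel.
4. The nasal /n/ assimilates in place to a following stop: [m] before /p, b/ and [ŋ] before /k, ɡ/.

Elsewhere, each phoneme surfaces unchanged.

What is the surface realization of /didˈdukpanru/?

[diːðˈdukpaːnru]

/d/ — word-initial; rule 3 does not apply here → [d].
/i/ (between /d/ and /d/): before a voiced consonant, so rule 1 applies → [iː].
/d/ meets the environment for rule 3 (immediately after a vowel) → [ð].
/d/ (between /d/ and /u/) is in the target of rule 3 but the environment (immediately after a vowel) is not met → [d].
/u/ — between /d/ and /k/; rule 1 does not apply here → [u].
/k/ (between /u/ and /p/) is in the target of rule 2 but the environment (immediately before a stressed vowel) is not met → [k].
/p/ (between /k/ and /a/) fails the environment for rule 2, so it stays [p].
/a/ (between /p/ and /n/): before a voiced consonant, so rule 1 applies → [aː].
/n/ — between /a/ and /r/; rule 4 does not apply here → [n].
/r/ (between /n/ and /u/) is unaffected → [r].
/u/ (word-final) fails the environment for rule 1, so it stays [u].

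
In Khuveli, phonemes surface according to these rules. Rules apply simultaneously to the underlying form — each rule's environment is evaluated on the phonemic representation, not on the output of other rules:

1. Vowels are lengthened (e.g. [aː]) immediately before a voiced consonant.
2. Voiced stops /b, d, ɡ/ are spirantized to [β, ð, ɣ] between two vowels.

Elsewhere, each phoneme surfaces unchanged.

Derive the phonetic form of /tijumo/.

/t/ — not in any rule's target class → [t].
Rule 1 applies to /i/ (between /t/ and /j/: before a voiced consonant) → [iː].
/j/ — not in any rule's target class → [j].
/u/ (between /j/ and /m/) occurs before a voiced consonant → [uː] by rule 1.
/m/ stays [m].
/o/ (word-final) fails the environment for rule 1, so it stays [o].

[tiːjuːmo]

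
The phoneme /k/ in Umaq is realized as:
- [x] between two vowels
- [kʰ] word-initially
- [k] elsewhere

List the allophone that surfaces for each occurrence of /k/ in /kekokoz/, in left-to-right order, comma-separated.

[kʰ], [x], [x]

Occurrence 1 (position 1): word-initially → [kʰ].
Occurrence 2 (position 3): between two vowels → [x].
Occurrence 3 (position 5): between two vowels → [x].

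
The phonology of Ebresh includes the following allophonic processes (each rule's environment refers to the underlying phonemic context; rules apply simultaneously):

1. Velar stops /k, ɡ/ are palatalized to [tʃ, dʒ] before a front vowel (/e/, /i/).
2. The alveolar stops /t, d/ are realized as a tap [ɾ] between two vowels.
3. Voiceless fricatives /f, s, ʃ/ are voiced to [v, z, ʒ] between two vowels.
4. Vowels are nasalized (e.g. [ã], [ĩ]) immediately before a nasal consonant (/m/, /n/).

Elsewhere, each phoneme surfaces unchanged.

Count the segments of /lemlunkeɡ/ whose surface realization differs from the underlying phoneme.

Segments that undergo a rule: /e/ → [ẽ] (rule 4); /u/ → [ũ] (rule 4); /k/ → [tʃ] (rule 1).
All other segments surface unchanged.

3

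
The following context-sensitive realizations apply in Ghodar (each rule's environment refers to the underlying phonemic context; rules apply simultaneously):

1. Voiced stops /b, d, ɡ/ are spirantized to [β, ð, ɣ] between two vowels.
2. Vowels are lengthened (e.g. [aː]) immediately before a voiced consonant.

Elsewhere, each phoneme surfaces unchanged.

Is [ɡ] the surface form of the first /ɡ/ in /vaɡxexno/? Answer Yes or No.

/ɡ/ (between /a/ and /x/) is in the target of rule 1 but the environment (between two vowels) is not met → [ɡ].
The actual realization is [ɡ], which matches [ɡ].

Yes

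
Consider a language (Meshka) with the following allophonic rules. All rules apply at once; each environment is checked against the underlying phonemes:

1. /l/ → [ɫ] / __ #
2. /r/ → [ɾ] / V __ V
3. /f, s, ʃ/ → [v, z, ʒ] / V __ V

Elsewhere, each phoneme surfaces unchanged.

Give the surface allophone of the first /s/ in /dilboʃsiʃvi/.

/s/ (between /ʃ/ and /i/) is in the target of rule 3 but the environment (between two vowels) is not met → [s].

[s]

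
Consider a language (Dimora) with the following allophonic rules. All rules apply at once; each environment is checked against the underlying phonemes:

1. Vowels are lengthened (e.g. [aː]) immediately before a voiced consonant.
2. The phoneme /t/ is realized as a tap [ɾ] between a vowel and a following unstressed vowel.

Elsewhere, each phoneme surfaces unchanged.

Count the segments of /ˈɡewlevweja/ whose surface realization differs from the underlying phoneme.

3

Segments that undergo a rule: /e/ → [eː] (rule 1); /e/ → [eː] (rule 1); /e/ → [eː] (rule 1).
All other segments surface unchanged.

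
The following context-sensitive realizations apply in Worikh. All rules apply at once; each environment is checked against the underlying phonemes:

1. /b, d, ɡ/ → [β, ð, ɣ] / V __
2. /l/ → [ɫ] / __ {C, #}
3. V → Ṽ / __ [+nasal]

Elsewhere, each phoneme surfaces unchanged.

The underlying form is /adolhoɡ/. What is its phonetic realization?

[aðoɫhoɣ]

/a/ — word-initial; rule 3 does not apply here → [a].
/d/ meets the environment for rule 1 (immediately after a vowel) → [ð].
/o/ (between /d/ and /l/): rule 3 targets it, but not before a nasal consonant → unchanged [o].
/l/ — between /o/ and /h/, word-finally or immediately before a consonant — surfaces as [ɫ] (rule 2).
/h/ (between /l/ and /o/) is unaffected → [h].
/o/ (between /h/ and /ɡ/) is in the target of rule 3 but the environment (before a nasal consonant) is not met → [o].
Rule 1 applies to /ɡ/ (word-final: immediately after a vowel) → [ɣ].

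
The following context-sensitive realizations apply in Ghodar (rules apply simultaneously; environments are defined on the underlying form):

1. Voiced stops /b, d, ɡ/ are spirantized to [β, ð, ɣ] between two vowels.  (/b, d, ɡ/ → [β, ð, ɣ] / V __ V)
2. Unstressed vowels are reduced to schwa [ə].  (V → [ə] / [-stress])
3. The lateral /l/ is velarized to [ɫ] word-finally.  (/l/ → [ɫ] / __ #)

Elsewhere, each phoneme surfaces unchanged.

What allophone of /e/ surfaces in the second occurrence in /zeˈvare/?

[ə]

/e/ (word-final): in an unstressed syllable, so rule 2 applies → [ə].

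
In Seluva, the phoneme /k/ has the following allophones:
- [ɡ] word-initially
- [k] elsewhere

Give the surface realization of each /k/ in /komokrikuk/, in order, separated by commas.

Occurrence 1 (position 1): word-initially → [ɡ].
Occurrence 2 (position 5): no conditioning environment matches → elsewhere allophone [k].
Occurrence 3 (position 8): no conditioning environment matches → elsewhere allophone [k].
Occurrence 4 (position 10): no conditioning environment matches → elsewhere allophone [k].

[ɡ], [k], [k], [k]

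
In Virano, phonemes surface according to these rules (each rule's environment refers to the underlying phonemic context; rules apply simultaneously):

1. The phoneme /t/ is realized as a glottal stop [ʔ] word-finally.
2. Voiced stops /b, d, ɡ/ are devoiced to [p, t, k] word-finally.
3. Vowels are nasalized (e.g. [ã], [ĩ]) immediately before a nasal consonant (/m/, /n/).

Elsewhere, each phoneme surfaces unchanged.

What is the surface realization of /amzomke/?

[ãmzõmke]

Rule 3 applies to /a/ (word-initial: before a nasal consonant) → [ã].
/m/ — not in any rule's target class → [m].
/z/ — not in any rule's target class → [z].
Rule 3 applies to /o/ (between /z/ and /m/: before a nasal consonant) → [õ].
/m/ — not in any rule's target class → [m].
/k/ — not in any rule's target class → [k].
/e/ (word-final): rule 3 targets it, but not before a nasal consonant → unchanged [e].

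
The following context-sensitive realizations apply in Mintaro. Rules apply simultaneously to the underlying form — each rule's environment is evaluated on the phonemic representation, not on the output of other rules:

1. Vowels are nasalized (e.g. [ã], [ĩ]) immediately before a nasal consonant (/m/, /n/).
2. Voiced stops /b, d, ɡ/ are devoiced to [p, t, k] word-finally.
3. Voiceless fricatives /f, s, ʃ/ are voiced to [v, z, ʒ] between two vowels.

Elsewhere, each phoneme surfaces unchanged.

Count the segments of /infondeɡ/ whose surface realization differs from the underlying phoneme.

Segments that undergo a rule: /i/ → [ĩ] (rule 1); /o/ → [õ] (rule 1); /ɡ/ → [k] (rule 2).
All other segments surface unchanged.

3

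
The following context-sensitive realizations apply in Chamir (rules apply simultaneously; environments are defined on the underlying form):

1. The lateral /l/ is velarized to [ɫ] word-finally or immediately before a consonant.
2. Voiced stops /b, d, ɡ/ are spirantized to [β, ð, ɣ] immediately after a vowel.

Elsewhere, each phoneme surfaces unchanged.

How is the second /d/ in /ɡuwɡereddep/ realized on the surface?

[d]

/d/ (between /d/ and /e/): rule 2 targets it, but not immediately after a vowel → unchanged [d].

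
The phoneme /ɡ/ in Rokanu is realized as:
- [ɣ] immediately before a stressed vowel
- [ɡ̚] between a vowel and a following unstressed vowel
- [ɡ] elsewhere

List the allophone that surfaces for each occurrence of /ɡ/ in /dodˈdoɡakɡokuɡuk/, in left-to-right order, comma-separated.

[ɡ̚], [ɡ], [ɡ̚]

Occurrence 1 (position 6): between a vowel and a following unstressed vowel → [ɡ̚].
Occurrence 2 (position 9): no conditioning environment matches → elsewhere allophone [ɡ].
Occurrence 3 (position 13): between a vowel and a following unstressed vowel → [ɡ̚].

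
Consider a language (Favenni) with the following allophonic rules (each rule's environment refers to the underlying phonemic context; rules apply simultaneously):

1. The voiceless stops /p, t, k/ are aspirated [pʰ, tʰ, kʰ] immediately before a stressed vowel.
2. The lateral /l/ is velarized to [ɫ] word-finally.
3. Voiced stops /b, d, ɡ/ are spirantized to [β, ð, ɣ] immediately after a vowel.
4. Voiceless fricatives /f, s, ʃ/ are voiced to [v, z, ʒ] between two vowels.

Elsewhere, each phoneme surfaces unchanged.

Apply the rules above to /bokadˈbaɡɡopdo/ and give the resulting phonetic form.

/b/ (word-initial): rule 3 targets it, but not immediately after a vowel → unchanged [b].
/o/ — not in any rule's target class → [o].
/k/ (between /o/ and /a/) is in the target of rule 1 but the environment (immediately before a stressed vowel) is not met → [k].
/a/ (between /k/ and /d/) is unaffected → [a].
Rule 3 applies to /d/ (between /a/ and /b/: immediately after a vowel) → [ð].
/b/ (between /d/ and /a/) is in the target of rule 3 but the environment (immediately after a vowel) is not met → [b].
/a/ stays [a].
/ɡ/ (between /a/ and /ɡ/): immediately after a vowel, so rule 3 applies → [ɣ].
/ɡ/ — between /ɡ/ and /o/; rule 3 does not apply here → [ɡ].
/o/ stays [o].
/p/ (between /o/ and /d/): rule 1 targets it, but not immediately before a stressed vowel → unchanged [p].
/d/ (between /p/ and /o/): rule 3 targets it, but not immediately after a vowel → unchanged [d].
/o/ (word-final) is unaffected → [o].

[bokaðˈbaɣɡopdo]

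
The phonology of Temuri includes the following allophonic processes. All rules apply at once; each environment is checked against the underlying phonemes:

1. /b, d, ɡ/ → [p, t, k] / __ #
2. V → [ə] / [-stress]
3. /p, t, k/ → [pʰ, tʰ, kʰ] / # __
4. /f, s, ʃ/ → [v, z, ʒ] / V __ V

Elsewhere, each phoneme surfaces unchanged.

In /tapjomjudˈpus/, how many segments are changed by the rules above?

4

Segments that undergo a rule: /t/ → [tʰ] (rule 3); /a/ → [ə] (rule 2); /o/ → [ə] (rule 2); /u/ → [ə] (rule 2).
All other segments surface unchanged.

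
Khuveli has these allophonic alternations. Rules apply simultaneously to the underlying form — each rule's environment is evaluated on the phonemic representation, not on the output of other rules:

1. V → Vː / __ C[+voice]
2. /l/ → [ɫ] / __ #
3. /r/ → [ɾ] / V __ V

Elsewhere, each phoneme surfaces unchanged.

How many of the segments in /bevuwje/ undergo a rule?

Segments that undergo a rule: /e/ → [eː] (rule 1); /u/ → [uː] (rule 1).
All other segments surface unchanged.

2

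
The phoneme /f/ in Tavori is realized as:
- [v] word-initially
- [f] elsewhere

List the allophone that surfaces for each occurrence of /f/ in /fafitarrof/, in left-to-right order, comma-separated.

[v], [f], [f]

Occurrence 1 (position 1): word-initially → [v].
Occurrence 2 (position 3): no conditioning environment matches → elsewhere allophone [f].
Occurrence 3 (position 10): no conditioning environment matches → elsewhere allophone [f].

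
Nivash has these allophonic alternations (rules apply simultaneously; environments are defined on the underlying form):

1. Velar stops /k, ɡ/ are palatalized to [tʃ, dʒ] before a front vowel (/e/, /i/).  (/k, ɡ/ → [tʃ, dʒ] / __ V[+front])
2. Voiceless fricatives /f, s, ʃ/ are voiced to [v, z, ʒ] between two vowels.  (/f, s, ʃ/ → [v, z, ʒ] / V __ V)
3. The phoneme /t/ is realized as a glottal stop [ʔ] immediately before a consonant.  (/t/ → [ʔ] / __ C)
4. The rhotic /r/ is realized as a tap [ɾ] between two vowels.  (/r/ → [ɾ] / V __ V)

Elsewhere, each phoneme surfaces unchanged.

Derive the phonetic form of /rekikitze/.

[retʃitʃiʔze]

/r/ (word-initial) fails the environment for rule 4, so it stays [r].
/e/ stays [e].
Rule 1 applies to /k/ (between /e/ and /i/: before a front vowel) → [tʃ].
/i/ — not in any rule's target class → [i].
/k/ — between /i/ and /i/, before a front vowel — surfaces as [tʃ] (rule 1).
/i/ (between /k/ and /t/): no rule targets it → [i].
/t/ — between /i/ and /z/, immediately before a consonant — surfaces as [ʔ] (rule 3).
/z/ (between /t/ and /e/): no rule targets it → [z].
/e/ (word-final) is unaffected → [e].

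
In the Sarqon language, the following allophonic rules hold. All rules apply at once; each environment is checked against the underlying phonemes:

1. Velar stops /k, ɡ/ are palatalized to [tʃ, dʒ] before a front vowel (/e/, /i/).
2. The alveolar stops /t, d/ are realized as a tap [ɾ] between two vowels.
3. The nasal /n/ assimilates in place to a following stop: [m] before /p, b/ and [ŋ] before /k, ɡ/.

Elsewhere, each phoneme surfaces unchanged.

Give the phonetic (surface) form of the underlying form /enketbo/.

[eŋtʃetbo]

/e/ — not in any rule's target class → [e].
/n/ meets the environment for rule 3 (before a labial or velar stop) → [ŋ].
/k/ (between /n/ and /e/): before a front vowel, so rule 1 applies → [tʃ].
/e/ (between /k/ and /t/): no rule targets it → [e].
/t/ (between /e/ and /b/): rule 2 targets it, but not between two vowels → unchanged [t].
/b/ stays [b].
/o/ — not in any rule's target class → [o].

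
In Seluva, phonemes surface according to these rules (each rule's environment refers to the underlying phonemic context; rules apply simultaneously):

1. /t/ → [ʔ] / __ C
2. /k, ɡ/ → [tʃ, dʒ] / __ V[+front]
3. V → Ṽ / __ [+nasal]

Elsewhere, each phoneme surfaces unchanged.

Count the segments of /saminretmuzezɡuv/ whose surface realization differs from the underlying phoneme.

3

Segments that undergo a rule: /a/ → [ã] (rule 3); /i/ → [ĩ] (rule 3); /t/ → [ʔ] (rule 1).
All other segments surface unchanged.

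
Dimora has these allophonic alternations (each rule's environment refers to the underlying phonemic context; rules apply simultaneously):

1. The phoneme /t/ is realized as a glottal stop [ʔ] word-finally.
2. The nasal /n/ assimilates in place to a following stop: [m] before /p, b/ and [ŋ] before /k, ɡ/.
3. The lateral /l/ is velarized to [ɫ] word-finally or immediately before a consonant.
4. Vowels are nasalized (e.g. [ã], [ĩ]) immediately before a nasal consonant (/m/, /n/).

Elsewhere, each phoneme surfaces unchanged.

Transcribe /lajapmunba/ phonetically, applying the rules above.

/l/ (word-initial): rule 3 targets it, but not word-finally or immediately before a consonant → unchanged [l].
/a/ — between /l/ and /j/; rule 4 does not apply here → [a].
/a/ — between /j/ and /p/; rule 4 does not apply here → [a].
Rule 4 applies to /u/ (between /m/ and /n/: before a nasal consonant) → [ũ].
/n/ (between /u/ and /b/) occurs before a labial or velar stop → [m] by rule 2.
/a/ — word-final; rule 4 does not apply here → [a].

[lajapmũmba]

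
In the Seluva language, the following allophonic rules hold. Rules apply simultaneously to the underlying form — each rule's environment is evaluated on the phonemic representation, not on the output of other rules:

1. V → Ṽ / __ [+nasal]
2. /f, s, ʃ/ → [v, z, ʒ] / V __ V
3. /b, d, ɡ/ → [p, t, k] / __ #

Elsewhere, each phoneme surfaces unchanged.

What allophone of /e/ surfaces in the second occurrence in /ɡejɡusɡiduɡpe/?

/e/ (word-final): rule 1 targets it, but not before a nasal consonant → unchanged [e].

[e]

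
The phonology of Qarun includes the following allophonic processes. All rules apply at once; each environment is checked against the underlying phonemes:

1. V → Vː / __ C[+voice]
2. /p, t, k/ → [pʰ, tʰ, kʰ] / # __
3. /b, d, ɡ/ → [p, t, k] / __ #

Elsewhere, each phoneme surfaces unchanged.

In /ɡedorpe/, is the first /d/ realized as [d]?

Yes

/d/ (between /e/ and /o/) fails the environment for rule 3, so it stays [d].
The actual realization is [d], which matches [d].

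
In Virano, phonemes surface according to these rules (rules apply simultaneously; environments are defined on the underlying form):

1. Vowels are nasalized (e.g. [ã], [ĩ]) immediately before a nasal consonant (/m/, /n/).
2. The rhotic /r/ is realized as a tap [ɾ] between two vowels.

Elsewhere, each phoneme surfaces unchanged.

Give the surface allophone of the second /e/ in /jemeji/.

[e]

/e/ (between /m/ and /j/) fails the environment for rule 1, so it stays [e].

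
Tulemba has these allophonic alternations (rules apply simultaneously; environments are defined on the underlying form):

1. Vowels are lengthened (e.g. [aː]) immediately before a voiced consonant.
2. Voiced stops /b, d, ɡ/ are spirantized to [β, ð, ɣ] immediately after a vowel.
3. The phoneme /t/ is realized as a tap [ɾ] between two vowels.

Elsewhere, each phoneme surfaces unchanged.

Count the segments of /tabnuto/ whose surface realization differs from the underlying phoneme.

3

Segments that undergo a rule: /a/ → [aː] (rule 1); /b/ → [β] (rule 2); /t/ → [ɾ] (rule 3).
All other segments surface unchanged.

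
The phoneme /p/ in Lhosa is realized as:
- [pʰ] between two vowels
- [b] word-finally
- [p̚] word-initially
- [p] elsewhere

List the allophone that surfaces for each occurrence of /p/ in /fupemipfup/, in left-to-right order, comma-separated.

[pʰ], [p], [b]

Occurrence 1 (position 3): between two vowels → [pʰ].
Occurrence 2 (position 7): no conditioning environment matches → elsewhere allophone [p].
Occurrence 3 (position 10): word-finally → [b].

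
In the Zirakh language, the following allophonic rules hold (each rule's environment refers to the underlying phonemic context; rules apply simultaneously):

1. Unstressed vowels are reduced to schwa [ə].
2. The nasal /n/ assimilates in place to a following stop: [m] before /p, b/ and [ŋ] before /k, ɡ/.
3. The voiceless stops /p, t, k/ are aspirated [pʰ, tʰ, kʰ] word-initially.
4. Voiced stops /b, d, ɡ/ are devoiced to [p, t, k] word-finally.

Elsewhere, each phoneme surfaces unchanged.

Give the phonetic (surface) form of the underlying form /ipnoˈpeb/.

[əpnəˈpep]

/i/ meets the environment for rule 1 (in an unstressed syllable) → [ə].
/p/ — between /i/ and /n/; rule 3 does not apply here → [p].
/n/ — between /p/ and /o/; rule 2 does not apply here → [n].
Rule 1 applies to /o/ (between /n/ and /p/: in an unstressed syllable) → [ə].
/p/ (between /o/ and /e/): rule 3 targets it, but not word-initially → unchanged [p].
/e/ (between /p/ and /b/) fails the environment for rule 1, so it stays [e].
/b/ (word-final): word-finally, so rule 4 applies → [p].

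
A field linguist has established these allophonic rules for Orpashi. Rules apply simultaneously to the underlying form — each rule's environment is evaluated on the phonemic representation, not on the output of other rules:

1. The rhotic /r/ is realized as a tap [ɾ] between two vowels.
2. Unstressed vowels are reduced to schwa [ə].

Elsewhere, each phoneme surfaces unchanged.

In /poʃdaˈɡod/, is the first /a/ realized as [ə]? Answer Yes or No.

Yes

/a/ meets the environment for rule 2 (in an unstressed syllable) → [ə].
The actual realization is [ə], which matches [ə].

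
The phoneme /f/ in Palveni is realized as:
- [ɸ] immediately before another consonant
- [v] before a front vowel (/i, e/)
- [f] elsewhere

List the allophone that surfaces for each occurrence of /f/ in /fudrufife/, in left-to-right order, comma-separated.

[f], [v], [v]

Occurrence 1 (position 1): no conditioning environment matches → elsewhere allophone [f].
Occurrence 2 (position 6): before a front vowel (/i, e/) → [v].
Occurrence 3 (position 8): before a front vowel (/i, e/) → [v].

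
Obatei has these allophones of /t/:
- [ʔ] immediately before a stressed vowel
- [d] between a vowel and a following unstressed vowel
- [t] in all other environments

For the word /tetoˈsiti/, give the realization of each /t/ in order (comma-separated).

[t], [d], [d]

Occurrence 1 (position 1): no conditioning environment matches → elsewhere allophone [t].
Occurrence 2 (position 3): between a vowel and a following unstressed vowel → [d].
Occurrence 3 (position 7): between a vowel and a following unstressed vowel → [d].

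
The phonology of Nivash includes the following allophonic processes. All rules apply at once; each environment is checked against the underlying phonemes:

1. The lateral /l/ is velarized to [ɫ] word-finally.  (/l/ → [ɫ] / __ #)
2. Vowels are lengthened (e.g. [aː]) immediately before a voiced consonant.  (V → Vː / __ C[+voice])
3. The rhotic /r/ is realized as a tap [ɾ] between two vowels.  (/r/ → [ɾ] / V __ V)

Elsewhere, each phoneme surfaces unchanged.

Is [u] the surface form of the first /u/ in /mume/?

/u/ meets the environment for rule 2 (before a voiced consonant) → [uː].
The actual realization is [uː], not [u].

No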